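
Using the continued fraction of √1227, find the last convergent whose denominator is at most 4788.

85855/2451

√1227 = [35; 35, 70, …] (period length 2).
Convergents:
  p_0/q_0 = 35/1
  p_1/q_1 = 1226/35
  p_2/q_2 = 85855/2451
  p_3/q_3 = 3006151/85820
q_2 = 2451 ≤ 4788 < 85820 = q_3, so the answer is 85855/2451.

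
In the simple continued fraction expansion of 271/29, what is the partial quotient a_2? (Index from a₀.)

271 = 9·29 + 10   →  a_0 = 9
29 = 2·10 + 9   →  a_1 = 2
10 = 1·9 + 1   →  a_2 = 1

1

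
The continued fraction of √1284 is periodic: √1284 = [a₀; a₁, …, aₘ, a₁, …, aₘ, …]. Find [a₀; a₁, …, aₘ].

a₀ = ⌊√1284⌋ = 35.
With m₀=0, d₀=1 and mₖ₊₁ = dₖaₖ − mₖ, dₖ₊₁ = (n − mₖ₊₁²)/dₖ, aₖ₊₁ = ⌊(a₀+mₖ₊₁)/dₖ₊₁⌋:
  k=1: m=35, d=59, a=1
  k=2: m=24, d=12, a=4
  k=3: m=24, d=59, a=1
  k=4: m=35, d=1, a=70
d=1 and a=2a₀=70 at k=4, so the next step gives (m, d) = (35, 59) again — its k=1 value — and the period has length 4.

[35; 1, 4, 1, 70]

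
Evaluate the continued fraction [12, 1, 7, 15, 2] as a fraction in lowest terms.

3219/250

Fold from the inside: start with 2/1.
  15 + 1/2 = 31/2
  7 + 2/31 = 219/31
  1 + 31/219 = 250/219
  12 + 219/250 = 3219/250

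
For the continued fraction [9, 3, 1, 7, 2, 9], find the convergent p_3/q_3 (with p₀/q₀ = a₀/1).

287/31

Using pₖ = aₖpₖ₋₁ + pₖ₋₂, qₖ = aₖqₖ₋₁ + qₖ₋₂ (with p₋₁=1, p₋₂=0, q₋₁=0, q₋₂=1):
  k=0: a=9, p=9, q=1
  k=1: a=3, p=28, q=3
  k=2: a=1, p=37, q=4
  k=3: a=7, p=287, q=31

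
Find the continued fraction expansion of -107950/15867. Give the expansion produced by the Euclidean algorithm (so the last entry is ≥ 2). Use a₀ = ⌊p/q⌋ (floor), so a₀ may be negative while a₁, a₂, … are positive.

-107950 = -7·15867 + 3119
15867 = 5·3119 + 272
3119 = 11·272 + 127
272 = 2·127 + 18
127 = 7·18 + 1
18 = 18·1 + 0  (stop)
So -107950/15867 = [-7; 5, 11, 2, 7, 18].

[-7; 5, 11, 2, 7, 18]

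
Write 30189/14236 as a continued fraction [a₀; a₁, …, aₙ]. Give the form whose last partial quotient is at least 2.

[2; 8, 3, 2, 3, 3, 2, 9]

30189 = 2*14236 + 1717
14236 = 8*1717 + 500
1717 = 3*500 + 217
500 = 2*217 + 66
217 = 3*66 + 19
66 = 3*19 + 9
19 = 2*9 + 1
9 = 9*1 + 0  (stop)
So 30189/14236 = [2; 8, 3, 2, 3, 3, 2, 9].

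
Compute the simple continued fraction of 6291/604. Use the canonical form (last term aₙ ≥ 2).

[10; 2, 2, 2, 5, 1, 7]

6291 = 10*604 + 251
604 = 2*251 + 102
251 = 2*102 + 47
102 = 2*47 + 8
47 = 5*8 + 7
8 = 1*7 + 1
7 = 7*1 + 0  (stop)
So 6291/604 = [10; 2, 2, 2, 5, 1, 7].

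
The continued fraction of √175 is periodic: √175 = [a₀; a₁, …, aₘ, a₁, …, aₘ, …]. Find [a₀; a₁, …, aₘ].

a₀ = ⌊√175⌋ = 13.
With m₀=0, d₀=1 and mₖ₊₁ = dₖaₖ − mₖ, dₖ₊₁ = (n − mₖ₊₁²)/dₖ, aₖ₊₁ = ⌊(a₀+mₖ₊₁)/dₖ₊₁⌋:
  k=1: m=13, d=6, a=4
  k=2: m=11, d=9, a=2
  k=3: m=7, d=14, a=1
  k=4: m=7, d=9, a=2
  k=5: m=11, d=6, a=4
  k=6: m=13, d=1, a=26
d=1 and a=2a₀=26 at k=6, so the next step gives (m, d) = (13, 6) again — its k=1 value — and the period has length 6.

[13; 4, 2, 1, 2, 4, 26]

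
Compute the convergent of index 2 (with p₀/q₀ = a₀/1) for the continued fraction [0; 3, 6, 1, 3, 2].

Using pₖ = aₖpₖ₋₁ + pₖ₋₂, qₖ = aₖqₖ₋₁ + qₖ₋₂ (with p₋₁=1, p₋₂=0, q₋₁=0, q₋₂=1):
  k=0: a=0, p=0, q=1
  k=1: a=3, p=1, q=3
  k=2: a=6, p=6, q=19

6/19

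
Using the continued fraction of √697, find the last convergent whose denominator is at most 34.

132/5

√697 = [26; 2, 2, 52, …] (period length 3).
Convergents:
  p_0/q_0 = 26/1
  p_1/q_1 = 53/2
  p_2/q_2 = 132/5
  p_3/q_3 = 6917/262
q_2 = 5 ≤ 34 < 262 = q_3, so the answer is 132/5.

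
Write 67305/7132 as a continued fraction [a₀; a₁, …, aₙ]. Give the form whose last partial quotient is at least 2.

67305 = 9·7132 + 3117
7132 = 2·3117 + 898
3117 = 3·898 + 423
898 = 2·423 + 52
423 = 8·52 + 7
52 = 7·7 + 3
7 = 2·3 + 1
3 = 3·1 + 0  (stop)
So 67305/7132 = [9; 2, 3, 2, 8, 7, 2, 3].

[9; 2, 3, 2, 8, 7, 2, 3]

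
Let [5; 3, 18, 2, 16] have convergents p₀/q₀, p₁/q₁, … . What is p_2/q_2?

Using pₖ = aₖpₖ₋₁ + pₖ₋₂, qₖ = aₖqₖ₋₁ + qₖ₋₂ (with p₋₁=1, p₋₂=0, q₋₁=0, q₋₂=1):
  k=0: a=5, p=5, q=1
  k=1: a=3, p=16, q=3
  k=2: a=18, p=293, q=55

293/55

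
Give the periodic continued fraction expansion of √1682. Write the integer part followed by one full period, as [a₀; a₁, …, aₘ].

[41; 82]

a₀ = ⌊√1682⌋ = 41.
With m₀=0, d₀=1 and mₖ₊₁ = dₖaₖ − mₖ, dₖ₊₁ = (n − mₖ₊₁²)/dₖ, aₖ₊₁ = ⌊(a₀+mₖ₊₁)/dₖ₊₁⌋:
  k=1: m=41, d=1, a=82
d=1 and a=2a₀=82 at k=1, so the next step gives (m, d) = (41, 1) again — its k=1 value — and the period has length 1.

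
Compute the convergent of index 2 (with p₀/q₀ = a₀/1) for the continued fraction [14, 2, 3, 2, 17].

Using pₖ = aₖpₖ₋₁ + pₖ₋₂, qₖ = aₖqₖ₋₁ + qₖ₋₂ (with p₋₁=1, p₋₂=0, q₋₁=0, q₋₂=1):
  k=0: a=14, p=14, q=1
  k=1: a=2, p=29, q=2
  k=2: a=3, p=101, q=7

101/7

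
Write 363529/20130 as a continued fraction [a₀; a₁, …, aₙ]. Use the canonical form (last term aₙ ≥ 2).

[18; 16, 1, 13, 3, 13, 2]

363529 = 18·20130 + 1189
20130 = 16·1189 + 1106
1189 = 1·1106 + 83
1106 = 13·83 + 27
83 = 3·27 + 2
27 = 13·2 + 1
2 = 2·1 + 0  (stop)
So 363529/20130 = [18; 16, 1, 13, 3, 13, 2].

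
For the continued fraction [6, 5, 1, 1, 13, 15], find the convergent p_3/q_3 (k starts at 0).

Using pₖ = aₖpₖ₋₁ + pₖ₋₂, qₖ = aₖqₖ₋₁ + qₖ₋₂ (with p₋₁=1, p₋₂=0, q₋₁=0, q₋₂=1):
  k=0: a=6, p=6, q=1
  k=1: a=5, p=31, q=5
  k=2: a=1, p=37, q=6
  k=3: a=1, p=68, q=11

68/11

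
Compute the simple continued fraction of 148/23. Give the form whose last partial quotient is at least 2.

148 = 6×23 + 10
23 = 2×10 + 3
10 = 3×3 + 1
3 = 3×1 + 0  (stop)
So 148/23 = [6; 2, 3, 3].

[6; 2, 3, 3]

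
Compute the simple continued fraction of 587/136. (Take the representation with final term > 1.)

587 = 4*136 + 43
136 = 3*43 + 7
43 = 6*7 + 1
7 = 7*1 + 0  (stop)
So 587/136 = [4; 3, 6, 7].

[4; 3, 6, 7]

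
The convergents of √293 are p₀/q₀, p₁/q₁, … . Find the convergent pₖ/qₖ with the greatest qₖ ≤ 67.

291/17

√293 = [17; 8, 1, 1, 8, 34, …] (period length 5).
Convergents:
  p_0/q_0 = 17/1
  p_1/q_1 = 137/8
  p_2/q_2 = 154/9
  p_3/q_3 = 291/17
  p_4/q_4 = 2482/145
q_3 = 17 ≤ 67 < 145 = q_4, so the answer is 291/17.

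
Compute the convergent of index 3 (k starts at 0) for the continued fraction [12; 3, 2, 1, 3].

Using pₖ = aₖpₖ₋₁ + pₖ₋₂, qₖ = aₖqₖ₋₁ + qₖ₋₂ (with p₋₁=1, p₋₂=0, q₋₁=0, q₋₂=1):
  k=0: a=12, p=12, q=1
  k=1: a=3, p=37, q=3
  k=2: a=2, p=86, q=7
  k=3: a=1, p=123, q=10

123/10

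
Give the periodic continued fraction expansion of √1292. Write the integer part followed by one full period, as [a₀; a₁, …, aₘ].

a₀ = ⌊√1292⌋ = 35.
With m₀=0, d₀=1 and mₖ₊₁ = dₖaₖ − mₖ, dₖ₊₁ = (n − mₖ₊₁²)/dₖ, aₖ₊₁ = ⌊(a₀+mₖ₊₁)/dₖ₊₁⌋:
  k=1: m=35, d=67, a=1
  k=2: m=32, d=4, a=16
  k=3: m=32, d=67, a=1
  k=4: m=35, d=1, a=70
d=1 and a=2a₀=70 at k=4, so the next step gives (m, d) = (35, 67) again — its k=1 value — and the period has length 4.

[35; 1, 16, 1, 70]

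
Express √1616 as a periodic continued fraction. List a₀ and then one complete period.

a₀ = ⌊√1616⌋ = 40.
With m₀=0, d₀=1 and mₖ₊₁ = dₖaₖ − mₖ, dₖ₊₁ = (n − mₖ₊₁²)/dₖ, aₖ₊₁ = ⌊(a₀+mₖ₊₁)/dₖ₊₁⌋:
  k=1: m=40, d=16, a=5
  k=2: m=40, d=1, a=80
d=1 and a=2a₀=80 at k=2, so the next step gives (m, d) = (40, 16) again — its k=1 value — and the period has length 2.

[40; 5, 80]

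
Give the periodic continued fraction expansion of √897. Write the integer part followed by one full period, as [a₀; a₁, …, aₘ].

[29; 1, 18, 1, 58]

a₀ = ⌊√897⌋ = 29.
With m₀=0, d₀=1 and mₖ₊₁ = dₖaₖ − mₖ, dₖ₊₁ = (n − mₖ₊₁²)/dₖ, aₖ₊₁ = ⌊(a₀+mₖ₊₁)/dₖ₊₁⌋:
  k=1: m=29, d=56, a=1
  k=2: m=27, d=3, a=18
  k=3: m=27, d=56, a=1
  k=4: m=29, d=1, a=58
d=1 and a=2a₀=58 at k=4, so the next step gives (m, d) = (29, 56) again — its k=1 value — and the period has length 4.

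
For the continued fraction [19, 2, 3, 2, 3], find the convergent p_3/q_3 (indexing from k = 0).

Using pₖ = aₖpₖ₋₁ + pₖ₋₂, qₖ = aₖqₖ₋₁ + qₖ₋₂ (with p₋₁=1, p₋₂=0, q₋₁=0, q₋₂=1):
  k=0: a=19, p=19, q=1
  k=1: a=2, p=39, q=2
  k=2: a=3, p=136, q=7
  k=3: a=2, p=311, q=16

311/16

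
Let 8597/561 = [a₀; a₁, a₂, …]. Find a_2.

12

8597 = 15·561 + 182   →  a_0 = 15
561 = 3·182 + 15   →  a_1 = 3
182 = 12·15 + 2   →  a_2 = 12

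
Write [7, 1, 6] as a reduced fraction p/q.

55/7

Using pₖ = aₖpₖ₋₁ + pₖ₋₂ and qₖ = aₖqₖ₋₁ + qₖ₋₂:
  k=0: a=7, p=7, q=1
  k=1: a=1, p=8, q=1
  k=2: a=6, p=55, q=7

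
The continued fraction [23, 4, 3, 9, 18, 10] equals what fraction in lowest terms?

Using pₖ = aₖpₖ₋₁ + pₖ₋₂ and qₖ = aₖqₖ₋₁ + qₖ₋₂:
  k=0: a=23, p=23, q=1
  k=1: a=4, p=93, q=4
  k=2: a=3, p=302, q=13
  k=3: a=9, p=2811, q=121
  k=4: a=18, p=50900, q=2191
  k=5: a=10, p=511811, q=22031

511811/22031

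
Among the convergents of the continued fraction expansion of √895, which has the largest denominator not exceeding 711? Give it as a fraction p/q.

√895 = [29; 1, 10, 1, 58, …] (period length 4).
Convergents:
  p_0/q_0 = 29/1
  p_1/q_1 = 30/1
  p_2/q_2 = 329/11
  p_3/q_3 = 359/12
  p_4/q_4 = 21151/707
  p_5/q_5 = 21510/719
q_4 = 707 ≤ 711 < 719 = q_5, so the answer is 21151/707.

21151/707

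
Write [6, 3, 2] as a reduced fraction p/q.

44/7

Using pₖ = aₖpₖ₋₁ + pₖ₋₂ and qₖ = aₖqₖ₋₁ + qₖ₋₂:
  k=0: a=6, p=6, q=1
  k=1: a=3, p=19, q=3
  k=2: a=2, p=44, q=7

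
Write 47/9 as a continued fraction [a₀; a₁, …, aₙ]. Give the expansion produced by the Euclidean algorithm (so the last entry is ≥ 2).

[5; 4, 2]

47 = 5*9 + 2
9 = 4*2 + 1
2 = 2*1 + 0  (stop)
So 47/9 = [5; 4, 2].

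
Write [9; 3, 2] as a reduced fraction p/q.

Using pₖ = aₖpₖ₋₁ + pₖ₋₂ and qₖ = aₖqₖ₋₁ + qₖ₋₂:
  k=0: a=9, p=9, q=1
  k=1: a=3, p=28, q=3
  k=2: a=2, p=65, q=7

65/7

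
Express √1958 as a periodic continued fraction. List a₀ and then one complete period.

[44; 4, 88]

a₀ = ⌊√1958⌋ = 44.
With m₀=0, d₀=1 and mₖ₊₁ = dₖaₖ − mₖ, dₖ₊₁ = (n − mₖ₊₁²)/dₖ, aₖ₊₁ = ⌊(a₀+mₖ₊₁)/dₖ₊₁⌋:
  k=1: m=44, d=22, a=4
  k=2: m=44, d=1, a=88
d=1 and a=2a₀=88 at k=2, so the next step gives (m, d) = (44, 22) again — its k=1 value — and the period has length 2.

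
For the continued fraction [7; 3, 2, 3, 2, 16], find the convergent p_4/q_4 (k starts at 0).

Using pₖ = aₖpₖ₋₁ + pₖ₋₂, qₖ = aₖqₖ₋₁ + qₖ₋₂ (with p₋₁=1, p₋₂=0, q₋₁=0, q₋₂=1):
  k=0: a=7, p=7, q=1
  k=1: a=3, p=22, q=3
  k=2: a=2, p=51, q=7
  k=3: a=3, p=175, q=24
  k=4: a=2, p=401, q=55

401/55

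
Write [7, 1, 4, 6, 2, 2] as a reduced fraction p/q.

Fold from the inside: start with 2/1.
  2 + 1/2 = 5/2
  6 + 2/5 = 32/5
  4 + 5/32 = 133/32
  1 + 32/133 = 165/133
  7 + 133/165 = 1288/165

1288/165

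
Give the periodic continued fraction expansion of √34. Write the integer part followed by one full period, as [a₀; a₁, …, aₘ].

[5; 1, 4, 1, 10]

a₀ = ⌊√34⌋ = 5.
With m₀=0, d₀=1 and mₖ₊₁ = dₖaₖ − mₖ, dₖ₊₁ = (n − mₖ₊₁²)/dₖ, aₖ₊₁ = ⌊(a₀+mₖ₊₁)/dₖ₊₁⌋:
  k=1: m=5, d=9, a=1
  k=2: m=4, d=2, a=4
  k=3: m=4, d=9, a=1
  k=4: m=5, d=1, a=10
d=1 and a=2a₀=10 at k=4, so the next step gives (m, d) = (5, 9) again — its k=1 value — and the period has length 4.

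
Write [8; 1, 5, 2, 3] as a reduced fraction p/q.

398/45

Fold from the inside: start with 3/1.
  2 + 1/3 = 7/3
  5 + 3/7 = 38/7
  1 + 7/38 = 45/38
  8 + 38/45 = 398/45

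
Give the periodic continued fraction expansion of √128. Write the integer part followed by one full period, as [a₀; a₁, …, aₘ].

[11; 3, 5, 3, 22]

a₀ = ⌊√128⌋ = 11.
With m₀=0, d₀=1 and mₖ₊₁ = dₖaₖ − mₖ, dₖ₊₁ = (n − mₖ₊₁²)/dₖ, aₖ₊₁ = ⌊(a₀+mₖ₊₁)/dₖ₊₁⌋:
  k=1: m=11, d=7, a=3
  k=2: m=10, d=4, a=5
  k=3: m=10, d=7, a=3
  k=4: m=11, d=1, a=22
d=1 and a=2a₀=22 at k=4, so the next step gives (m, d) = (11, 7) again — its k=1 value — and the period has length 4.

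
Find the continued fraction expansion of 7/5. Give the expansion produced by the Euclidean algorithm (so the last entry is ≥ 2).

[1; 2, 2]

7 = 1·5 + 2
5 = 2·2 + 1
2 = 2·1 + 0  (stop)
So 7/5 = [1; 2, 2].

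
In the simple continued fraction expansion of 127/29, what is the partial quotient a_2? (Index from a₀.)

1

127 = 4·29 + 11   →  a_0 = 4
29 = 2·11 + 7   →  a_1 = 2
11 = 1·7 + 4   →  a_2 = 1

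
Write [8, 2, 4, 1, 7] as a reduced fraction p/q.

727/86

Using pₖ = aₖpₖ₋₁ + pₖ₋₂ and qₖ = aₖqₖ₋₁ + qₖ₋₂:
  k=0: a=8, p=8, q=1
  k=1: a=2, p=17, q=2
  k=2: a=4, p=76, q=9
  k=3: a=1, p=93, q=11
  k=4: a=7, p=727, q=86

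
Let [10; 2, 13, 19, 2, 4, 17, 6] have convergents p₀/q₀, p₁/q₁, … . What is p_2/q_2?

283/27

Using pₖ = aₖpₖ₋₁ + pₖ₋₂, qₖ = aₖqₖ₋₁ + qₖ₋₂ (with p₋₁=1, p₋₂=0, q₋₁=0, q₋₂=1):
  k=0: a=10, p=10, q=1
  k=1: a=2, p=21, q=2
  k=2: a=13, p=283, q=27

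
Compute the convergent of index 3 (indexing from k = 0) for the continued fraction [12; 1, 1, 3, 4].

Using pₖ = aₖpₖ₋₁ + pₖ₋₂, qₖ = aₖqₖ₋₁ + qₖ₋₂ (with p₋₁=1, p₋₂=0, q₋₁=0, q₋₂=1):
  k=0: a=12, p=12, q=1
  k=1: a=1, p=13, q=1
  k=2: a=1, p=25, q=2
  k=3: a=3, p=88, q=7

88/7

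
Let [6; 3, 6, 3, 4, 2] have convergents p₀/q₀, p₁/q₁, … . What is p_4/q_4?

1636/259

Using pₖ = aₖpₖ₋₁ + pₖ₋₂, qₖ = aₖqₖ₋₁ + qₖ₋₂ (with p₋₁=1, p₋₂=0, q₋₁=0, q₋₂=1):
  k=0: a=6, p=6, q=1
  k=1: a=3, p=19, q=3
  k=2: a=6, p=120, q=19
  k=3: a=3, p=379, q=60
  k=4: a=4, p=1636, q=259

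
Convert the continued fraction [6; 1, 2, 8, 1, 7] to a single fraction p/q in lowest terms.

Using pₖ = aₖpₖ₋₁ + pₖ₋₂ and qₖ = aₖqₖ₋₁ + qₖ₋₂:
  k=0: a=6, p=6, q=1
  k=1: a=1, p=7, q=1
  k=2: a=2, p=20, q=3
  k=3: a=8, p=167, q=25
  k=4: a=1, p=187, q=28
  k=5: a=7, p=1476, q=221

1476/221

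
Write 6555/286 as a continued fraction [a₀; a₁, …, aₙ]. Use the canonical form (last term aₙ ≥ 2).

[22; 1, 11, 2, 3, 3]

6555 = 22·286 + 263
286 = 1·263 + 23
263 = 11·23 + 10
23 = 2·10 + 3
10 = 3·3 + 1
3 = 3·1 + 0  (stop)
So 6555/286 = [22; 1, 11, 2, 3, 3].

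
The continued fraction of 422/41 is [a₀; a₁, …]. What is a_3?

2

422 = 10·41 + 12   →  a_0 = 10
41 = 3·12 + 5   →  a_1 = 3
12 = 2·5 + 2   →  a_2 = 2
5 = 2·2 + 1   →  a_3 = 2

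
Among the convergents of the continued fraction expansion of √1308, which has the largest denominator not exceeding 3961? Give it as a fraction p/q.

√1308 = [36; 6, 72, …] (period length 2).
Convergents:
  p_0/q_0 = 36/1
  p_1/q_1 = 217/6
  p_2/q_2 = 15660/433
  p_3/q_3 = 94177/2604
  p_4/q_4 = 6796404/187921
q_3 = 2604 ≤ 3961 < 187921 = q_4, so the answer is 94177/2604.

94177/2604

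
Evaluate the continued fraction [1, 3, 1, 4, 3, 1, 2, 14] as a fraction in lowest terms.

4007/3174

Using pₖ = aₖpₖ₋₁ + pₖ₋₂ and qₖ = aₖqₖ₋₁ + qₖ₋₂:
  k=0: a=1, p=1, q=1
  k=1: a=3, p=4, q=3
  k=2: a=1, p=5, q=4
  k=3: a=4, p=24, q=19
  k=4: a=3, p=77, q=61
  k=5: a=1, p=101, q=80
  k=6: a=2, p=279, q=221
  k=7: a=14, p=4007, q=3174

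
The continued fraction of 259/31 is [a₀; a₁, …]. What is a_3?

259 = 8·31 + 11   →  a_0 = 8
31 = 2·11 + 9   →  a_1 = 2
11 = 1·9 + 2   →  a_2 = 1
9 = 4·2 + 1   →  a_3 = 4

4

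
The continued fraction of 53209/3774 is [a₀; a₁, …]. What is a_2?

8

53209 = 14·3774 + 373   →  a_0 = 14
3774 = 10·373 + 44   →  a_1 = 10
373 = 8·44 + 21   →  a_2 = 8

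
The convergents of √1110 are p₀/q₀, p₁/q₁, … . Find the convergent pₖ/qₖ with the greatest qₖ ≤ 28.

633/19

√1110 = [33; 3, 6, 3, 66, …] (period length 4).
Convergents:
  p_0/q_0 = 33/1
  p_1/q_1 = 100/3
  p_2/q_2 = 633/19
  p_3/q_3 = 1999/60
q_2 = 19 ≤ 28 < 60 = q_3, so the answer is 633/19.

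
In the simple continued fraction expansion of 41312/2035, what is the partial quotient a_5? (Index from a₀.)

1

41312 = 20·2035 + 612   →  a_0 = 20
2035 = 3·612 + 199   →  a_1 = 3
612 = 3·199 + 15   →  a_2 = 3
199 = 13·15 + 4   →  a_3 = 13
15 = 3·4 + 3   →  a_4 = 3
4 = 1·3 + 1   →  a_5 = 1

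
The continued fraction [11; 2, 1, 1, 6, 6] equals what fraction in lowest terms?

Using pₖ = aₖpₖ₋₁ + pₖ₋₂ and qₖ = aₖqₖ₋₁ + qₖ₋₂:
  k=0: a=11, p=11, q=1
  k=1: a=2, p=23, q=2
  k=2: a=1, p=34, q=3
  k=3: a=1, p=57, q=5
  k=4: a=6, p=376, q=33
  k=5: a=6, p=2313, q=203

2313/203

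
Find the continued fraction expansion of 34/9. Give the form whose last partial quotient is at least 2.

34 = 3×9 + 7
9 = 1×7 + 2
7 = 3×2 + 1
2 = 2×1 + 0  (stop)
So 34/9 = [3; 1, 3, 2].

[3; 1, 3, 2]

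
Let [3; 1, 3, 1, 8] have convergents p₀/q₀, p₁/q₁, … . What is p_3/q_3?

19/5

Using pₖ = aₖpₖ₋₁ + pₖ₋₂, qₖ = aₖqₖ₋₁ + qₖ₋₂ (with p₋₁=1, p₋₂=0, q₋₁=0, q₋₂=1):
  k=0: a=3, p=3, q=1
  k=1: a=1, p=4, q=1
  k=2: a=3, p=15, q=4
  k=3: a=1, p=19, q=5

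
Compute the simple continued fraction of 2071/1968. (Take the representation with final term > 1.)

2071 = 1*1968 + 103
1968 = 19*103 + 11
103 = 9*11 + 4
11 = 2*4 + 3
4 = 1*3 + 1
3 = 3*1 + 0  (stop)
So 2071/1968 = [1; 19, 9, 2, 1, 3].

[1; 19, 9, 2, 1, 3]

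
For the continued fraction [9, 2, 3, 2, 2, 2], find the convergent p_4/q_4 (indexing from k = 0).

Using pₖ = aₖpₖ₋₁ + pₖ₋₂, qₖ = aₖqₖ₋₁ + qₖ₋₂ (with p₋₁=1, p₋₂=0, q₋₁=0, q₋₂=1):
  k=0: a=9, p=9, q=1
  k=1: a=2, p=19, q=2
  k=2: a=3, p=66, q=7
  k=3: a=2, p=151, q=16
  k=4: a=2, p=368, q=39

368/39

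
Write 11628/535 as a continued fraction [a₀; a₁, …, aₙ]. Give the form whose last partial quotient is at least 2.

[21; 1, 2, 1, 3, 3, 3, 3]

11628 = 21·535 + 393
535 = 1·393 + 142
393 = 2·142 + 109
142 = 1·109 + 33
109 = 3·33 + 10
33 = 3·10 + 3
10 = 3·3 + 1
3 = 3·1 + 0  (stop)
So 11628/535 = [21; 1, 2, 1, 3, 3, 3, 3].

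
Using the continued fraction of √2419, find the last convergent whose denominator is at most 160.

2951/60

√2419 = [49; 5, 2, 5, 98, …] (period length 4).
Convergents:
  p_0/q_0 = 49/1
  p_1/q_1 = 246/5
  p_2/q_2 = 541/11
  p_3/q_3 = 2951/60
  p_4/q_4 = 289739/5891
q_3 = 60 ≤ 160 < 5891 = q_4, so the answer is 2951/60.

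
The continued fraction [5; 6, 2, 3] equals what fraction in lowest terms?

232/45

Using pₖ = aₖpₖ₋₁ + pₖ₋₂ and qₖ = aₖqₖ₋₁ + qₖ₋₂:
  k=0: a=5, p=5, q=1
  k=1: a=6, p=31, q=6
  k=2: a=2, p=67, q=13
  k=3: a=3, p=232, q=45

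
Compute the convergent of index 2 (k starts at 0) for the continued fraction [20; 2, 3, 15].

143/7

Using pₖ = aₖpₖ₋₁ + pₖ₋₂, qₖ = aₖqₖ₋₁ + qₖ₋₂ (with p₋₁=1, p₋₂=0, q₋₁=0, q₋₂=1):
  k=0: a=20, p=20, q=1
  k=1: a=2, p=41, q=2
  k=2: a=3, p=143, q=7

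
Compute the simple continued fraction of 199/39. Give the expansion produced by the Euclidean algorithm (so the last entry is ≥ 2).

199 = 5*39 + 4
39 = 9*4 + 3
4 = 1*3 + 1
3 = 3*1 + 0  (stop)
So 199/39 = [5; 9, 1, 3].

[5; 9, 1, 3]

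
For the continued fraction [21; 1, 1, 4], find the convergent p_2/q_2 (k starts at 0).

Using pₖ = aₖpₖ₋₁ + pₖ₋₂, qₖ = aₖqₖ₋₁ + qₖ₋₂ (with p₋₁=1, p₋₂=0, q₋₁=0, q₋₂=1):
  k=0: a=21, p=21, q=1
  k=1: a=1, p=22, q=1
  k=2: a=1, p=43, q=2

43/2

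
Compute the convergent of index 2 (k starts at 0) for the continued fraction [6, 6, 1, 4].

43/7

Using pₖ = aₖpₖ₋₁ + pₖ₋₂, qₖ = aₖqₖ₋₁ + qₖ₋₂ (with p₋₁=1, p₋₂=0, q₋₁=0, q₋₂=1):
  k=0: a=6, p=6, q=1
  k=1: a=6, p=37, q=6
  k=2: a=1, p=43, q=7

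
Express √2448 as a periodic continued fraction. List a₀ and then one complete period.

a₀ = ⌊√2448⌋ = 49.
With m₀=0, d₀=1 and mₖ₊₁ = dₖaₖ − mₖ, dₖ₊₁ = (n − mₖ₊₁²)/dₖ, aₖ₊₁ = ⌊(a₀+mₖ₊₁)/dₖ₊₁⌋:
  k=1: m=49, d=47, a=2
  k=2: m=45, d=9, a=10
  k=3: m=45, d=47, a=2
  k=4: m=49, d=1, a=98
d=1 and a=2a₀=98 at k=4, so the next step gives (m, d) = (49, 47) again — its k=1 value — and the period has length 4.

[49; 2, 10, 2, 98]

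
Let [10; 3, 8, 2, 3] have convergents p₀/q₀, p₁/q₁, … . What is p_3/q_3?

547/53

Using pₖ = aₖpₖ₋₁ + pₖ₋₂, qₖ = aₖqₖ₋₁ + qₖ₋₂ (with p₋₁=1, p₋₂=0, q₋₁=0, q₋₂=1):
  k=0: a=10, p=10, q=1
  k=1: a=3, p=31, q=3
  k=2: a=8, p=258, q=25
  k=3: a=2, p=547, q=53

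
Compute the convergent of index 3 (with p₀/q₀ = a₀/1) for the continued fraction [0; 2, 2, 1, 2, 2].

Using pₖ = aₖpₖ₋₁ + pₖ₋₂, qₖ = aₖqₖ₋₁ + qₖ₋₂ (with p₋₁=1, p₋₂=0, q₋₁=0, q₋₂=1):
  k=0: a=0, p=0, q=1
  k=1: a=2, p=1, q=2
  k=2: a=2, p=2, q=5
  k=3: a=1, p=3, q=7

3/7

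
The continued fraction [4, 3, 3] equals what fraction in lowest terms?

43/10

Fold from the inside: start with 3/1.
  3 + 1/3 = 10/3
  4 + 3/10 = 43/10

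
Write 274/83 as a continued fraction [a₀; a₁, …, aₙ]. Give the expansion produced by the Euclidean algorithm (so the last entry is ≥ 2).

274 = 3×83 + 25
83 = 3×25 + 8
25 = 3×8 + 1
8 = 8×1 + 0  (stop)
So 274/83 = [3; 3, 3, 8].

[3; 3, 3, 8]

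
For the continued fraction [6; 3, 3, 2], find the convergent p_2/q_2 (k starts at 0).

63/10

Using pₖ = aₖpₖ₋₁ + pₖ₋₂, qₖ = aₖqₖ₋₁ + qₖ₋₂ (with p₋₁=1, p₋₂=0, q₋₁=0, q₋₂=1):
  k=0: a=6, p=6, q=1
  k=1: a=3, p=19, q=3
  k=2: a=3, p=63, q=10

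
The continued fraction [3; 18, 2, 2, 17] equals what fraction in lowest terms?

Using pₖ = aₖpₖ₋₁ + pₖ₋₂ and qₖ = aₖqₖ₋₁ + qₖ₋₂:
  k=0: a=3, p=3, q=1
  k=1: a=18, p=55, q=18
  k=2: a=2, p=113, q=37
  k=3: a=2, p=281, q=92
  k=4: a=17, p=4890, q=1601

4890/1601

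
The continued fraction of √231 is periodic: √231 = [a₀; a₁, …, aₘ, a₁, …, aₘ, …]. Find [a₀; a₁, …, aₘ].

[15; 5, 30]

a₀ = ⌊√231⌋ = 15.
With m₀=0, d₀=1 and mₖ₊₁ = dₖaₖ − mₖ, dₖ₊₁ = (n − mₖ₊₁²)/dₖ, aₖ₊₁ = ⌊(a₀+mₖ₊₁)/dₖ₊₁⌋:
  k=1: m=15, d=6, a=5
  k=2: m=15, d=1, a=30
d=1 and a=2a₀=30 at k=2, so the next step gives (m, d) = (15, 6) again — its k=1 value — and the period has length 2.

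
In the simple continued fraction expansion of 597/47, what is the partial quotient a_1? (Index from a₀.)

1

597 = 12·47 + 33   →  a_0 = 12
47 = 1·33 + 14   →  a_1 = 1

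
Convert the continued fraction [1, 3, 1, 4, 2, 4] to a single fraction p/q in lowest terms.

236/187

Fold from the inside: start with 4/1.
  2 + 1/4 = 9/4
  4 + 4/9 = 40/9
  1 + 9/40 = 49/40
  3 + 40/49 = 187/49
  1 + 49/187 = 236/187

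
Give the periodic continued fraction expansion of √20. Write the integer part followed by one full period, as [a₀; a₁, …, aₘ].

[4; 2, 8]

a₀ = ⌊√20⌋ = 4.
With m₀=0, d₀=1 and mₖ₊₁ = dₖaₖ − mₖ, dₖ₊₁ = (n − mₖ₊₁²)/dₖ, aₖ₊₁ = ⌊(a₀+mₖ₊₁)/dₖ₊₁⌋:
  k=1: m=4, d=4, a=2
  k=2: m=4, d=1, a=8
d=1 and a=2a₀=8 at k=2, so the next step gives (m, d) = (4, 4) again — its k=1 value — and the period has length 2.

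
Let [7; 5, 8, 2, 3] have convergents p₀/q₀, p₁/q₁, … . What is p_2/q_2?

295/41

Using pₖ = aₖpₖ₋₁ + pₖ₋₂, qₖ = aₖqₖ₋₁ + qₖ₋₂ (with p₋₁=1, p₋₂=0, q₋₁=0, q₋₂=1):
  k=0: a=7, p=7, q=1
  k=1: a=5, p=36, q=5
  k=2: a=8, p=295, q=41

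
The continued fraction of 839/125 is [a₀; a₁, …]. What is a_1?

839 = 6·125 + 89   →  a_0 = 6
125 = 1·89 + 36   →  a_1 = 1

1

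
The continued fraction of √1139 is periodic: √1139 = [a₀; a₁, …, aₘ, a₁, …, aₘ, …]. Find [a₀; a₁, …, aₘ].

a₀ = ⌊√1139⌋ = 33.
With m₀=0, d₀=1 and mₖ₊₁ = dₖaₖ − mₖ, dₖ₊₁ = (n − mₖ₊₁²)/dₖ, aₖ₊₁ = ⌊(a₀+mₖ₊₁)/dₖ₊₁⌋:
  k=1: m=33, d=50, a=1
  k=2: m=17, d=17, a=2
  k=3: m=17, d=50, a=1
  k=4: m=33, d=1, a=66
d=1 and a=2a₀=66 at k=4, so the next step gives (m, d) = (33, 50) again — its k=1 value — and the period has length 4.

[33; 1, 2, 1, 66]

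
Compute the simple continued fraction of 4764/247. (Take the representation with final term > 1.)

4764 = 19×247 + 71
247 = 3×71 + 34
71 = 2×34 + 3
34 = 11×3 + 1
3 = 3×1 + 0  (stop)
So 4764/247 = [19; 3, 2, 11, 3].

[19; 3, 2, 11, 3]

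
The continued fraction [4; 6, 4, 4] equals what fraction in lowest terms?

441/106

Using pₖ = aₖpₖ₋₁ + pₖ₋₂ and qₖ = aₖqₖ₋₁ + qₖ₋₂:
  k=0: a=4, p=4, q=1
  k=1: a=6, p=25, q=6
  k=2: a=4, p=104, q=25
  k=3: a=4, p=441, q=106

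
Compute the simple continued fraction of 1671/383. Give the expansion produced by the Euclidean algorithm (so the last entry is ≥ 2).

[4; 2, 1, 3, 11, 3]

1671 = 4×383 + 139
383 = 2×139 + 105
139 = 1×105 + 34
105 = 3×34 + 3
34 = 11×3 + 1
3 = 3×1 + 0  (stop)
So 1671/383 = [4; 2, 1, 3, 11, 3].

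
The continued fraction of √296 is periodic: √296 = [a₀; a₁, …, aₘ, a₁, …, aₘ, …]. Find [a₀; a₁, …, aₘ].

a₀ = ⌊√296⌋ = 17.
With m₀=0, d₀=1 and mₖ₊₁ = dₖaₖ − mₖ, dₖ₊₁ = (n − mₖ₊₁²)/dₖ, aₖ₊₁ = ⌊(a₀+mₖ₊₁)/dₖ₊₁⌋:
  k=1: m=17, d=7, a=4
  k=2: m=11, d=25, a=1
  k=3: m=14, d=4, a=7
  k=4: m=14, d=25, a=1
  k=5: m=11, d=7, a=4
  k=6: m=17, d=1, a=34
d=1 and a=2a₀=34 at k=6, so the next step gives (m, d) = (17, 7) again — its k=1 value — and the period has length 6.

[17; 4, 1, 7, 1, 4, 34]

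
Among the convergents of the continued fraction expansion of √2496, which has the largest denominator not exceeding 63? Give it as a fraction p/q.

√2496 = [49; 1, 23, 1, 98, …] (period length 4).
Convergents:
  p_0/q_0 = 49/1
  p_1/q_1 = 50/1
  p_2/q_2 = 1199/24
  p_3/q_3 = 1249/25
  p_4/q_4 = 123601/2474
q_3 = 25 ≤ 63 < 2474 = q_4, so the answer is 1249/25.

1249/25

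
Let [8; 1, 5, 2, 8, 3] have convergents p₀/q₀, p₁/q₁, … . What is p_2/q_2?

Using pₖ = aₖpₖ₋₁ + pₖ₋₂, qₖ = aₖqₖ₋₁ + qₖ₋₂ (with p₋₁=1, p₋₂=0, q₋₁=0, q₋₂=1):
  k=0: a=8, p=8, q=1
  k=1: a=1, p=9, q=1
  k=2: a=5, p=53, q=6

53/6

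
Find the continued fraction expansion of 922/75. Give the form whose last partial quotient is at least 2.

922 = 12·75 + 22
75 = 3·22 + 9
22 = 2·9 + 4
9 = 2·4 + 1
4 = 4·1 + 0  (stop)
So 922/75 = [12; 3, 2, 2, 4].

[12; 3, 2, 2, 4]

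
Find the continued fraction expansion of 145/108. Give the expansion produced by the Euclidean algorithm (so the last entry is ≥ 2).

[1; 2, 1, 11, 3]

145 = 1·108 + 37
108 = 2·37 + 34
37 = 1·34 + 3
34 = 11·3 + 1
3 = 3·1 + 0  (stop)
So 145/108 = [1; 2, 1, 11, 3].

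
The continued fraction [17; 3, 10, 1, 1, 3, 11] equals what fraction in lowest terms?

44763/2584

Fold from the inside: start with 11/1.
  3 + 1/11 = 34/11
  1 + 11/34 = 45/34
  1 + 34/45 = 79/45
  10 + 45/79 = 835/79
  3 + 79/835 = 2584/835
  17 + 835/2584 = 44763/2584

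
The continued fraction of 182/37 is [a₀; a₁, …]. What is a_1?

182 = 4·37 + 34   →  a_0 = 4
37 = 1·34 + 3   →  a_1 = 1

1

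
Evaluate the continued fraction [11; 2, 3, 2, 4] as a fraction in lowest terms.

Fold from the inside: start with 4/1.
  2 + 1/4 = 9/4
  3 + 4/9 = 31/9
  2 + 9/31 = 71/31
  11 + 31/71 = 812/71

812/71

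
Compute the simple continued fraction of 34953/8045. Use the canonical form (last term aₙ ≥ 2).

[4; 2, 1, 9, 8, 3, 3, 3]

34953 = 4*8045 + 2773
8045 = 2*2773 + 2499
2773 = 1*2499 + 274
2499 = 9*274 + 33
274 = 8*33 + 10
33 = 3*10 + 3
10 = 3*3 + 1
3 = 3*1 + 0  (stop)
So 34953/8045 = [4; 2, 1, 9, 8, 3, 3, 3].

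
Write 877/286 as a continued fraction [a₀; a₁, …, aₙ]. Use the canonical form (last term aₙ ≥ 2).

[3; 15, 19]

877 = 3·286 + 19
286 = 15·19 + 1
19 = 19·1 + 0  (stop)
So 877/286 = [3; 15, 19].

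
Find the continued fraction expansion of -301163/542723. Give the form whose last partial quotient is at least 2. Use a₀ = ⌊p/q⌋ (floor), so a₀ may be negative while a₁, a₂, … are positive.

[-1; 2, 4, 18, 1, 14, 16, 13]

-301163 = -1×542723 + 241560
542723 = 2×241560 + 59603
241560 = 4×59603 + 3148
59603 = 18×3148 + 2939
3148 = 1×2939 + 209
2939 = 14×209 + 13
209 = 16×13 + 1
13 = 13×1 + 0  (stop)
So -301163/542723 = [-1; 2, 4, 18, 1, 14, 16, 13].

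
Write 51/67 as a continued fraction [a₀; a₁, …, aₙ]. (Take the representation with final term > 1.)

51 = 0*67 + 51
67 = 1*51 + 16
51 = 3*16 + 3
16 = 5*3 + 1
3 = 3*1 + 0  (stop)
So 51/67 = [0; 1, 3, 5, 3].

[0; 1, 3, 5, 3]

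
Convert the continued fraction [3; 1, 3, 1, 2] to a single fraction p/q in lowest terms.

Fold from the inside: start with 2/1.
  1 + 1/2 = 3/2
  3 + 2/3 = 11/3
  1 + 3/11 = 14/11
  3 + 11/14 = 53/14

53/14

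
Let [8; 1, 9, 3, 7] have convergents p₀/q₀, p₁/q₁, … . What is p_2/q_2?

89/10

Using pₖ = aₖpₖ₋₁ + pₖ₋₂, qₖ = aₖqₖ₋₁ + qₖ₋₂ (with p₋₁=1, p₋₂=0, q₋₁=0, q₋₂=1):
  k=0: a=8, p=8, q=1
  k=1: a=1, p=9, q=1
  k=2: a=9, p=89, q=10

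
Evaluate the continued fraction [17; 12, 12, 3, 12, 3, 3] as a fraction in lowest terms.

Using pₖ = aₖpₖ₋₁ + pₖ₋₂ and qₖ = aₖqₖ₋₁ + qₖ₋₂:
  k=0: a=17, p=17, q=1
  k=1: a=12, p=205, q=12
  k=2: a=12, p=2477, q=145
  k=3: a=3, p=7636, q=447
  k=4: a=12, p=94109, q=5509
  k=5: a=3, p=289963, q=16974
  k=6: a=3, p=963998, q=56431

963998/56431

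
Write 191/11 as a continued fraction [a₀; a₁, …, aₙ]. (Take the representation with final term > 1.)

191 = 17*11 + 4
11 = 2*4 + 3
4 = 1*3 + 1
3 = 3*1 + 0  (stop)
So 191/11 = [17; 2, 1, 3].

[17; 2, 1, 3]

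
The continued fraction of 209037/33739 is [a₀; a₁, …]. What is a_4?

209037 = 6·33739 + 6603   →  a_0 = 6
33739 = 5·6603 + 724   →  a_1 = 5
6603 = 9·724 + 87   →  a_2 = 9
724 = 8·87 + 28   →  a_3 = 8
87 = 3·28 + 3   →  a_4 = 3

3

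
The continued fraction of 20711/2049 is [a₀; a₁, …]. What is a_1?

9

20711 = 10·2049 + 221   →  a_0 = 10
2049 = 9·221 + 60   →  a_1 = 9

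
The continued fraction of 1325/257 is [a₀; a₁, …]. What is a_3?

1325 = 5·257 + 40   →  a_0 = 5
257 = 6·40 + 17   →  a_1 = 6
40 = 2·17 + 6   →  a_2 = 2
17 = 2·6 + 5   →  a_3 = 2

2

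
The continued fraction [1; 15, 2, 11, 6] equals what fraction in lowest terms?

2307/2167

Using pₖ = aₖpₖ₋₁ + pₖ₋₂ and qₖ = aₖqₖ₋₁ + qₖ₋₂:
  k=0: a=1, p=1, q=1
  k=1: a=15, p=16, q=15
  k=2: a=2, p=33, q=31
  k=3: a=11, p=379, q=356
  k=4: a=6, p=2307, q=2167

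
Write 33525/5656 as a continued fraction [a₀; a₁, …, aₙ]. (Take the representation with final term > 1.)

33525 = 5·5656 + 5245
5656 = 1·5245 + 411
5245 = 12·411 + 313
411 = 1·313 + 98
313 = 3·98 + 19
98 = 5·19 + 3
19 = 6·3 + 1
3 = 3·1 + 0  (stop)
So 33525/5656 = [5; 1, 12, 1, 3, 5, 6, 3].

[5; 1, 12, 1, 3, 5, 6, 3]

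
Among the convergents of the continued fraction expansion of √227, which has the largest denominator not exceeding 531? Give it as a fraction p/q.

√227 = [15; 15, 30, …] (period length 2).
Convergents:
  p_0/q_0 = 15/1
  p_1/q_1 = 226/15
  p_2/q_2 = 6795/451
  p_3/q_3 = 102151/6780
q_2 = 451 ≤ 531 < 6780 = q_3, so the answer is 6795/451.

6795/451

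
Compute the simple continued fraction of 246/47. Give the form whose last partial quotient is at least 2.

246 = 5·47 + 11
47 = 4·11 + 3
11 = 3·3 + 2
3 = 1·2 + 1
2 = 2·1 + 0  (stop)
So 246/47 = [5; 4, 3, 1, 2].

[5; 4, 3, 1, 2]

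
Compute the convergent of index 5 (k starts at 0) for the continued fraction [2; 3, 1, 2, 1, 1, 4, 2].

Using pₖ = aₖpₖ₋₁ + pₖ₋₂, qₖ = aₖqₖ₋₁ + qₖ₋₂ (with p₋₁=1, p₋₂=0, q₋₁=0, q₋₂=1):
  k=0: a=2, p=2, q=1
  k=1: a=3, p=7, q=3
  k=2: a=1, p=9, q=4
  k=3: a=2, p=25, q=11
  k=4: a=1, p=34, q=15
  k=5: a=1, p=59, q=26

59/26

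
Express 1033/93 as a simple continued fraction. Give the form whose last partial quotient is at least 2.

1033 = 11*93 + 10
93 = 9*10 + 3
10 = 3*3 + 1
3 = 3*1 + 0  (stop)
So 1033/93 = [11; 9, 3, 3].

[11; 9, 3, 3]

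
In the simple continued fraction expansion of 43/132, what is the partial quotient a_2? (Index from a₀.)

14

43 = 0·132 + 43   →  a_0 = 0
132 = 3·43 + 3   →  a_1 = 3
43 = 14·3 + 1   →  a_2 = 14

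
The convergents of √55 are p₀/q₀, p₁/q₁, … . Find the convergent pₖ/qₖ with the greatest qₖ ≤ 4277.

√55 = [7; 2, 2, 2, 14, …] (period length 4).
Convergents:
  p_0/q_0 = 7/1
  p_1/q_1 = 15/2
  p_2/q_2 = 37/5
  p_3/q_3 = 89/12
  p_4/q_4 = 1283/173
  p_5/q_5 = 2655/358
  p_6/q_6 = 6593/889
  p_7/q_7 = 15841/2136
  p_8/q_8 = 228367/30793
q_7 = 2136 ≤ 4277 < 30793 = q_8, so the answer is 15841/2136.

15841/2136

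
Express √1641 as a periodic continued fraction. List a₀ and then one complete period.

a₀ = ⌊√1641⌋ = 40.
With m₀=0, d₀=1 and mₖ₊₁ = dₖaₖ − mₖ, dₖ₊₁ = (n − mₖ₊₁²)/dₖ, aₖ₊₁ = ⌊(a₀+mₖ₊₁)/dₖ₊₁⌋:
  k=1: m=40, d=41, a=1
  k=2: m=1, d=40, a=1
  k=3: m=39, d=3, a=26
  k=4: m=39, d=40, a=1
  k=5: m=1, d=41, a=1
  k=6: m=40, d=1, a=80
d=1 and a=2a₀=80 at k=6, so the next step gives (m, d) = (40, 41) again — its k=1 value — and the period has length 6.

[40; 1, 1, 26, 1, 1, 80]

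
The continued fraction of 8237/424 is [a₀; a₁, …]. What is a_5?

2

8237 = 19·424 + 181   →  a_0 = 19
424 = 2·181 + 62   →  a_1 = 2
181 = 2·62 + 57   →  a_2 = 2
62 = 1·57 + 5   →  a_3 = 1
57 = 11·5 + 2   →  a_4 = 11
5 = 2·2 + 1   →  a_5 = 2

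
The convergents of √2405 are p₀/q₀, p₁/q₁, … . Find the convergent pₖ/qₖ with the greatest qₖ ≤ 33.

√2405 = [49; 24, 1, 1, 24, 98, …] (period length 5).
Convergents:
  p_0/q_0 = 49/1
  p_1/q_1 = 1177/24
  p_2/q_2 = 1226/25
  p_3/q_3 = 2403/49
q_2 = 25 ≤ 33 < 49 = q_3, so the answer is 1226/25.

1226/25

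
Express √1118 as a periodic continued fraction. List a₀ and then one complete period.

[33; 2, 3, 2, 3, 2, 66]

a₀ = ⌊√1118⌋ = 33.
With m₀=0, d₀=1 and mₖ₊₁ = dₖaₖ − mₖ, dₖ₊₁ = (n − mₖ₊₁²)/dₖ, aₖ₊₁ = ⌊(a₀+mₖ₊₁)/dₖ₊₁⌋:
  k=1: m=33, d=29, a=2
  k=2: m=25, d=17, a=3
  k=3: m=26, d=26, a=2
  k=4: m=26, d=17, a=3
  k=5: m=25, d=29, a=2
  k=6: m=33, d=1, a=66
d=1 and a=2a₀=66 at k=6, so the next step gives (m, d) = (33, 29) again — its k=1 value — and the period has length 6.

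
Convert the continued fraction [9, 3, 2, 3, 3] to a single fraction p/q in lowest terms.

734/79

Fold from the inside: start with 3/1.
  3 + 1/3 = 10/3
  2 + 3/10 = 23/10
  3 + 10/23 = 79/23
  9 + 23/79 = 734/79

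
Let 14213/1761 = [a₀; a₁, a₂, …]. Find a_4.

14213 = 8·1761 + 125   →  a_0 = 8
1761 = 14·125 + 11   →  a_1 = 14
125 = 11·11 + 4   →  a_2 = 11
11 = 2·4 + 3   →  a_3 = 2
4 = 1·3 + 1   →  a_4 = 1

1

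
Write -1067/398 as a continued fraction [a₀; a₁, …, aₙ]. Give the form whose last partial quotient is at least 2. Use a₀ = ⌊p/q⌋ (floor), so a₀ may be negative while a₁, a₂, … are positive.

-1067 = -3×398 + 127
398 = 3×127 + 17
127 = 7×17 + 8
17 = 2×8 + 1
8 = 8×1 + 0  (stop)
So -1067/398 = [-3; 3, 7, 2, 8].

[-3; 3, 7, 2, 8]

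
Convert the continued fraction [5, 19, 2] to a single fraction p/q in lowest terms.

Fold from the inside: start with 2/1.
  19 + 1/2 = 39/2
  5 + 2/39 = 197/39

197/39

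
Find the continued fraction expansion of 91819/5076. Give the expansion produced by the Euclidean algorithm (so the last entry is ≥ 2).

[18; 11, 3, 1, 11, 1, 3, 2]

91819 = 18×5076 + 451
5076 = 11×451 + 115
451 = 3×115 + 106
115 = 1×106 + 9
106 = 11×9 + 7
9 = 1×7 + 2
7 = 3×2 + 1
2 = 2×1 + 0  (stop)
So 91819/5076 = [18; 11, 3, 1, 11, 1, 3, 2].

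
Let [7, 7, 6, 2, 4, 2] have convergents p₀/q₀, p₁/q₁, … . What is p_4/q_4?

2963/415

Using pₖ = aₖpₖ₋₁ + pₖ₋₂, qₖ = aₖqₖ₋₁ + qₖ₋₂ (with p₋₁=1, p₋₂=0, q₋₁=0, q₋₂=1):
  k=0: a=7, p=7, q=1
  k=1: a=7, p=50, q=7
  k=2: a=6, p=307, q=43
  k=3: a=2, p=664, q=93
  k=4: a=4, p=2963, q=415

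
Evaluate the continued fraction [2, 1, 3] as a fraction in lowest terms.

Fold from the inside: start with 3/1.
  1 + 1/3 = 4/3
  2 + 3/4 = 11/4

11/4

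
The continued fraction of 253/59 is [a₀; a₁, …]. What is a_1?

3

253 = 4·59 + 17   →  a_0 = 4
59 = 3·17 + 8   →  a_1 = 3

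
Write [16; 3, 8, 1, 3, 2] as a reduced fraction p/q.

Fold from the inside: start with 2/1.
  3 + 1/2 = 7/2
  1 + 2/7 = 9/7
  8 + 7/9 = 79/9
  3 + 9/79 = 246/79
  16 + 79/246 = 4015/246

4015/246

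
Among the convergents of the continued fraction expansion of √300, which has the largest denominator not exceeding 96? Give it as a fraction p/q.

1351/78

√300 = [17; 3, 8, 3, 34, …] (period length 4).
Convergents:
  p_0/q_0 = 17/1
  p_1/q_1 = 52/3
  p_2/q_2 = 433/25
  p_3/q_3 = 1351/78
  p_4/q_4 = 46367/2677
q_3 = 78 ≤ 96 < 2677 = q_4, so the answer is 1351/78.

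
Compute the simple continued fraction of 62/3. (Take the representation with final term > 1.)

[20; 1, 2]

62 = 20·3 + 2
3 = 1·2 + 1
2 = 2·1 + 0  (stop)
So 62/3 = [20; 1, 2].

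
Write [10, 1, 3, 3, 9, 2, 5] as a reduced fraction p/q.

15033/1396

Using pₖ = aₖpₖ₋₁ + pₖ₋₂ and qₖ = aₖqₖ₋₁ + qₖ₋₂:
  k=0: a=10, p=10, q=1
  k=1: a=1, p=11, q=1
  k=2: a=3, p=43, q=4
  k=3: a=3, p=140, q=13
  k=4: a=9, p=1303, q=121
  k=5: a=2, p=2746, q=255
  k=6: a=5, p=15033, q=1396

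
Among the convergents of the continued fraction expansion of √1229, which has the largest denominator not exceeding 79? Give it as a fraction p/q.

√1229 = [35; 17, 1, 1, 17, 70, …] (period length 5).
Convergents:
  p_0/q_0 = 35/1
  p_1/q_1 = 596/17
  p_2/q_2 = 631/18
  p_3/q_3 = 1227/35
  p_4/q_4 = 21490/613
q_3 = 35 ≤ 79 < 613 = q_4, so the answer is 1227/35.

1227/35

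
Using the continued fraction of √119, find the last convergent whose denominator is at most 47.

√119 = [10; 1, 9, 1, 20, …] (period length 4).
Convergents:
  p_0/q_0 = 10/1
  p_1/q_1 = 11/1
  p_2/q_2 = 109/10
  p_3/q_3 = 120/11
  p_4/q_4 = 2509/230
q_3 = 11 ≤ 47 < 230 = q_4, so the answer is 120/11.

120/11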